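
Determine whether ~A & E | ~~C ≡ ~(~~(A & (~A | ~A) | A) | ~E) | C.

E1: ~A & E | ~~C
    = ~A & E | C
E2: ~(~~(A & (~A | ~A) | A) | ~E) | C
    = ~(A & (~A | ~A) | A) & E | C
    = ~(A & ~A | A) & E | C
    = ~A & E | C
Both reduce to ~A & E | C, so they are equivalent.

Yes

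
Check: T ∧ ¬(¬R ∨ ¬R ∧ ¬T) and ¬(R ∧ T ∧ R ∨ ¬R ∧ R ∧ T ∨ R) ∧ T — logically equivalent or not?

E1: T ∧ ¬(¬R ∨ ¬R ∧ ¬T)
    = T ∧ ¬¬R
    = T ∧ R
E2: ¬(R ∧ T ∧ R ∨ ¬R ∧ R ∧ T ∨ R) ∧ T
    = ¬(R ∧ T ∨ R) ∧ T
    = ¬R ∧ T
These differ: at R=0, T=1, E1 = 0 but E2 = 1.

No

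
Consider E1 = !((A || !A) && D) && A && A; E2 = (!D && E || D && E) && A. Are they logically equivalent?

E1: !((A || !A) && D) && A && A
    = !((A || !A) && D) && A   — idempotence
    = !D && A   — complement / identity
E2: (!D && E || D && E) && A
    = E && A   — distribution
These differ: at A=1, D=0, E=0, E1 = 1 but E2 = 0.

No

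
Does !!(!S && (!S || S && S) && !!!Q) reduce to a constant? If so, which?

!!(!S && (!S || S && S) && !!!Q)
= !S && (!S || S && S) && !!!Q   [double negation]
= !S && (!S || S && S) && !Q   [double negation]
= !S && (!S || S) && !Q   [idempotence]
= !S && !Q   [complement / identity]
This depends on Q, S, so it is not a constant.

no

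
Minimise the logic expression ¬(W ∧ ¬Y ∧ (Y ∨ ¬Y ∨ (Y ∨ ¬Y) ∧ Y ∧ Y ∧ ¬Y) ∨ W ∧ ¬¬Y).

¬(W ∧ ¬Y ∧ (Y ∨ ¬Y ∨ (Y ∨ ¬Y) ∧ Y ∧ Y ∧ ¬Y) ∨ W ∧ ¬¬Y)
= ¬(W ∧ ¬Y ∧ (Y ∨ ¬Y ∨ Y ∧ Y ∧ ¬Y) ∨ W ∧ ¬¬Y)   (complement / identity)
= ¬(W ∧ ¬Y ∧ (Y ∨ ¬Y ∨ Y ∧ ¬Y) ∨ W ∧ ¬¬Y)   (idempotence)
= ¬(W ∧ ¬Y ∧ (Y ∨ ¬Y) ∨ W ∧ ¬¬Y)   (complement / identity)
= ¬(W ∧ ¬Y ∨ W ∧ ¬¬Y)   (complement / identity)
= ¬(W ∧ ¬Y ∨ W ∧ Y)   (double negation)
= ¬W   (distribution)

¬W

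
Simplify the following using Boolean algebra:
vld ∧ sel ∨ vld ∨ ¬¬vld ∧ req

vld

vld ∧ sel ∨ vld ∨ ¬¬vld ∧ req
= vld ∧ sel ∨ vld ∨ vld ∧ req   [double negation]
= vld ∨ vld ∧ req   [absorption]
= vld   [absorption]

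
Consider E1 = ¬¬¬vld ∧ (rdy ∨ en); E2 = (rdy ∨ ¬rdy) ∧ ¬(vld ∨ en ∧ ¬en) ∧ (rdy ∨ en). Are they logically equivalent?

Yes

E1: ¬¬¬vld ∧ (rdy ∨ en)
    = ¬vld ∧ (rdy ∨ en)
E2: (rdy ∨ ¬rdy) ∧ ¬(vld ∨ en ∧ ¬en) ∧ (rdy ∨ en)
    = ¬(vld ∨ en ∧ ¬en) ∧ (rdy ∨ en)
    = ¬vld ∧ (rdy ∨ en)
Both reduce to ¬vld ∧ (rdy ∨ en), so they are equivalent.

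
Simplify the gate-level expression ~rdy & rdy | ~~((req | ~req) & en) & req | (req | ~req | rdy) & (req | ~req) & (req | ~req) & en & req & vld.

en & req

~rdy & rdy | ~~((req | ~req) & en) & req | (req | ~req | rdy) & (req | ~req) & (req | ~req) & en & req & vld
= ~~((req | ~req) & en) & req | (req | ~req | rdy) & (req | ~req) & (req | ~req) & en & req & vld   (complement / identity)
= ~~((req | ~req) & en) & req | (req | ~req | rdy) & (req | ~req) & en & req & vld   (complement / identity)
= ~~((req | ~req) & en) & req | (req | ~req) & en & req & vld   (absorption)
= (req | ~req) & en & req | (req | ~req) & en & req & vld   (double negation)
= (req | ~req) & en & req   (absorption)
= en & req   (complement / identity)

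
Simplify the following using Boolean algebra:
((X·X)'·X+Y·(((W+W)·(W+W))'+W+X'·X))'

Y'

((X·X)'·X+Y·(((W+W)·(W+W))'+W+X'·X))'
= ((X·X)'·X+Y·((W+W)'+W+X'·X))'   (idempotence)
= ((X·X)'·X+Y·(W'+W+X'·X))'   (idempotence)
= ((X·X)'·X+Y·(W'+W))'   (complement / identity)
= (X'·X+Y·(W'+W))'   (idempotence)
= (X'·X+Y)'   (complement / identity)
= Y'   (complement / identity)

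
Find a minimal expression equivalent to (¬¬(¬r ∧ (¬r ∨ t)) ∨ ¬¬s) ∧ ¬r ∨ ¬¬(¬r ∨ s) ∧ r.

(¬¬(¬r ∧ (¬r ∨ t)) ∨ ¬¬s) ∧ ¬r ∨ ¬¬(¬r ∨ s) ∧ r
= (¬¬¬r ∨ ¬¬s) ∧ ¬r ∨ ¬¬(¬r ∨ s) ∧ r   — absorption
= (¬¬¬r ∨ s) ∧ ¬r ∨ ¬¬(¬r ∨ s) ∧ r   — double negation
= (¬r ∨ s) ∧ ¬r ∨ ¬¬(¬r ∨ s) ∧ r   — double negation
= (¬r ∨ s) ∧ ¬r ∨ (¬r ∨ s) ∧ r   — double negation
= ¬r ∨ s   — distribution

¬r ∨ s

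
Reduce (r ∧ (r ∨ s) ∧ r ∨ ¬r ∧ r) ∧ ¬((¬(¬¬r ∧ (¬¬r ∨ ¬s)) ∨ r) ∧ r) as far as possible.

False

(r ∧ (r ∨ s) ∧ r ∨ ¬r ∧ r) ∧ ¬((¬(¬¬r ∧ (¬¬r ∨ ¬s)) ∨ r) ∧ r)
= (r ∧ (r ∨ s) ∧ r ∨ ¬r ∧ r) ∧ ¬((¬¬¬r ∨ r) ∧ r)   — absorption
= (r ∧ r ∨ ¬r ∧ r) ∧ ¬((¬¬¬r ∨ r) ∧ r)   — absorption
= r ∧ ¬((¬¬¬r ∨ r) ∧ r)   — distribution
= r ∧ ¬((¬r ∨ r) ∧ r)   — double negation
= r ∧ ¬r   — complement / identity
= False   — complement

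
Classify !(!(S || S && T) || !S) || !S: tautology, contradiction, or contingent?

!(!(S || S && T) || !S) || !S
= !(!S || !S) || !S
= !!S || !S
= S || !S
= true

tautology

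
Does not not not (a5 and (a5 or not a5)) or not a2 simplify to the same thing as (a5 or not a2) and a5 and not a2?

No

E1: not not not (a5 and (a5 or not a5)) or not a2
    = not (a5 and (a5 or not a5)) or not a2   (double negation)
    = not a5 or not a2   (complement / identity)
E2: (a5 or not a2) and a5 and not a2
    = a5 and not a2   (absorption)
These differ: at a2=0, a5=0, E1 = 1 but E2 = 0.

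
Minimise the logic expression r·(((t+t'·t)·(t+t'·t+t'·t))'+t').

r·(((t+t'·t)·(t+t'·t+t'·t))'+t')
= r·(((t+t'·t)·(t+t'·t))'+t')   — complement / identity
= r·((t+t'·t)'+t')   — idempotence
= r·(t'+t')   — complement / identity
= r·t'   — idempotence

r·t'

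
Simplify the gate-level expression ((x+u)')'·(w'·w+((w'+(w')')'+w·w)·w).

((x+u)')'·(w'·w+((w'+(w')')'+w·w)·w)
= ((x+u)')'·(w'·w+(w·w'+w·w)·w)
= ((x+u)')'·(w'·w+w·w)
= ((x+u)')'·w
= (x+u)·w

(x+u)·w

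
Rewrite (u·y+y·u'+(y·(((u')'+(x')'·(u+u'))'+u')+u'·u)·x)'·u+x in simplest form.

(u·y+y·u'+(y·(((u')'+(x')'·(u+u'))'+u')+u'·u)·x)'·u+x
= (u·y+y·u'+(y·(((u')'+(x')')'+u')+u'·u)·x)'·u+x
= (u·y+y·u'+y·(((u')'+(x')')'+u')·x)'·u+x
= (u·y+y·u'+y·(u'·x'+u')·x)'·u+x
= (u·y+y·u'+y·u'·x)'·u+x
= (u·y+y·u')'·u+x
= y'·u+x

y'·u+x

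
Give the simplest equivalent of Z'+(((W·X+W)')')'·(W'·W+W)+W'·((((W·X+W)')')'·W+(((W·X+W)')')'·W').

Z'+W'

Z'+(((W·X+W)')')'·(W'·W+W)+W'·((((W·X+W)')')'·W+(((W·X+W)')')'·W')
= Z'+(((W·X+W)')')'·(W'·W+W)+W'·(((W·X+W)')')'
= Z'+(((W·X+W)')')'·W+W'·(((W·X+W)')')'
= Z'+(((W·X+W)')')'
= Z'+((W')')'
= Z'+W'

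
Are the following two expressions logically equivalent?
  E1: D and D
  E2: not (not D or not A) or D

E1: D and D
    = D   [idempotence]
E2: not (not D or not A) or D
    = D and A or D   [De Morgan]
    = D   [absorption]
Both reduce to D, so they are equivalent.

Yes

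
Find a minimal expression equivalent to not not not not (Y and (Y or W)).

not not not not (Y and (Y or W))
= not not not not Y   [absorption]
= not not Y   [double negation]
= Y   [double negation]

Y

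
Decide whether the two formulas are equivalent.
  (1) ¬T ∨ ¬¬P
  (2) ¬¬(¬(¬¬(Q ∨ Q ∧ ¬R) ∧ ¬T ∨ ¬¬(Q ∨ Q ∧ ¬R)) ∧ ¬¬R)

E1: ¬T ∨ ¬¬P
    = ¬T ∨ P   — double negation
E2: ¬¬(¬(¬¬(Q ∨ Q ∧ ¬R) ∧ ¬T ∨ ¬¬(Q ∨ Q ∧ ¬R)) ∧ ¬¬R)
    = ¬¬(¬¬¬(Q ∨ Q ∧ ¬R) ∧ ¬¬R)   — absorption
    = ¬¬(¬¬¬Q ∧ ¬¬R)   — absorption
    = ¬(¬¬Q ∨ ¬R)   — De Morgan
    = ¬Q ∧ R   — De Morgan
These differ: at P=1, Q=0, R=0, T=0, E1 = 1 but E2 = 0.

No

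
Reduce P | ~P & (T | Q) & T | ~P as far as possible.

1

P | ~P & (T | Q) & T | ~P
= P | ~P & T | ~P   — absorption
= P | ~P   — absorption
= 1   — complement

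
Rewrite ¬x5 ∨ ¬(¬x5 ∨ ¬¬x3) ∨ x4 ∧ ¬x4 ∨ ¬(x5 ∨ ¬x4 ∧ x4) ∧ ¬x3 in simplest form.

¬x5 ∨ ¬x3

¬x5 ∨ ¬(¬x5 ∨ ¬¬x3) ∨ x4 ∧ ¬x4 ∨ ¬(x5 ∨ ¬x4 ∧ x4) ∧ ¬x3
= ¬x5 ∨ ¬(¬x5 ∨ ¬¬x3) ∨ ¬(x5 ∨ ¬x4 ∧ x4) ∧ ¬x3
= ¬x5 ∨ ¬(¬x5 ∨ ¬¬x3) ∨ ¬x5 ∧ ¬x3
= ¬x5 ∨ x5 ∧ ¬x3 ∨ ¬x5 ∧ ¬x3
= ¬x5 ∨ ¬x3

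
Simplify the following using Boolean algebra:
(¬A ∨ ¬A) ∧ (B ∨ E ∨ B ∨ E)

(¬A ∨ ¬A) ∧ (B ∨ E ∨ B ∨ E)
= ¬A ∧ (B ∨ E ∨ B ∨ E)
= ¬A ∧ (B ∨ E)

¬A ∧ (B ∨ E)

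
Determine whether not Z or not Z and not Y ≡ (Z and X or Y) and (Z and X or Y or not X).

No

E1: not Z or not Z and not Y
    = not Z
E2: (Z and X or Y) and (Z and X or Y or not X)
    = Z and X or Y
These differ: at X=0, Y=0, Z=0, E1 = 1 but E2 = 0.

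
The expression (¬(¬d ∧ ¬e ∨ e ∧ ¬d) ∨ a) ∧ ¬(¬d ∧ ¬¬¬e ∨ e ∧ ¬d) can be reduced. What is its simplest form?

d

(¬(¬d ∧ ¬e ∨ e ∧ ¬d) ∨ a) ∧ ¬(¬d ∧ ¬¬¬e ∨ e ∧ ¬d)
= (¬(¬d ∧ ¬e ∨ e ∧ ¬d) ∨ a) ∧ ¬(¬d ∧ ¬e ∨ e ∧ ¬d)   — double negation
= ¬(¬d ∧ ¬e ∨ e ∧ ¬d)   — absorption
= ¬¬d   — distribution
= d   — double negation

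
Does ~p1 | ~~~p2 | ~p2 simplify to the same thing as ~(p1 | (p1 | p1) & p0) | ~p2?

Yes

E1: ~p1 | ~~~p2 | ~p2
    = ~p1 | ~p2 | ~p2   — double negation
    = ~p1 | ~p2   — idempotence
E2: ~(p1 | (p1 | p1) & p0) | ~p2
    = ~(p1 | p1 & p0) | ~p2   — idempotence
    = ~p1 | ~p2   — absorption
Both reduce to ~p1 | ~p2, so they are equivalent.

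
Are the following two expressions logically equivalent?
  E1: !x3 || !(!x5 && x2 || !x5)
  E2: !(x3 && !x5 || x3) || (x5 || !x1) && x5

Yes

E1: !x3 || !(!x5 && x2 || !x5)
    = !x3 || !!x5   [absorption]
    = !x3 || x5   [double negation]
E2: !(x3 && !x5 || x3) || (x5 || !x1) && x5
    = !x3 || (x5 || !x1) && x5   [absorption]
    = !x3 || x5   [absorption]
Both reduce to !x3 || x5, so they are equivalent.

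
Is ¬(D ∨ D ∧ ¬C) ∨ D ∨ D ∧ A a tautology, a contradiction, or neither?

tautology

¬(D ∨ D ∧ ¬C) ∨ D ∨ D ∧ A
= ¬(D ∨ D ∧ ¬C) ∨ D
= ¬D ∨ D
= True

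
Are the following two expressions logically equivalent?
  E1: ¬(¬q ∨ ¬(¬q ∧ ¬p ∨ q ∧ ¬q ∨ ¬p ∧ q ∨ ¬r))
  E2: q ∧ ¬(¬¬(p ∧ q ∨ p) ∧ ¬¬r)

E1: ¬(¬q ∨ ¬(¬q ∧ ¬p ∨ q ∧ ¬q ∨ ¬p ∧ q ∨ ¬r))
    = ¬(¬q ∨ ¬(¬q ∧ ¬p ∨ ¬p ∧ q ∨ ¬r))   [complement / identity]
    = ¬(¬q ∨ ¬(¬p ∨ ¬r))   [distribution]
    = q ∧ (¬p ∨ ¬r)   [De Morgan]
E2: q ∧ ¬(¬¬(p ∧ q ∨ p) ∧ ¬¬r)
    = q ∧ (¬(p ∧ q ∨ p) ∨ ¬r)   [De Morgan]
    = q ∧ (¬p ∨ ¬r)   [absorption]
Both reduce to q ∧ (¬p ∨ ¬r), so they are equivalent.

Yes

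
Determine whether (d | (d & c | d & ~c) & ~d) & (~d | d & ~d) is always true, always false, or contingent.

(d | (d & c | d & ~c) & ~d) & (~d | d & ~d)
= (d | d & ~d) & (~d | d & ~d)   [distribution]
= d & ~d | d & ~d   [distribution]
= d & (~d | ~d)   [distribution]
= d & ~d   [idempotence]
= 0   [complement]

always false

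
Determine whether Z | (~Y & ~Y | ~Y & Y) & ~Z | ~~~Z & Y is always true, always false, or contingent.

always true

Z | (~Y & ~Y | ~Y & Y) & ~Z | ~~~Z & Y
= Z | ~Y & ~Z | ~~~Z & Y   (distribution)
= Z | ~Y & ~Z | ~Z & Y   (double negation)
= Z | ~Z   (distribution)
= 1   (complement)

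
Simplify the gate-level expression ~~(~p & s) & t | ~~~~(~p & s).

~~(~p & s) & t | ~~~~(~p & s)
= ~~(~p & s) & t | ~~(~p & s)   [double negation]
= ~~(~p & s)   [absorption]
= ~p & s   [double negation]

~p & s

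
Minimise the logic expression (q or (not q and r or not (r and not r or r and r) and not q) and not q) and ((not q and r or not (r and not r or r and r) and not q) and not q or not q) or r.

(q or (not q and r or not (r and not r or r and r) and not q) and not q) and ((not q and r or not (r and not r or r and r) and not q) and not q or not q) or r
= (not q and r or not (r and not r or r and r) and not q) and not q or q and not q or r   — distribution
= (not q and r or not r and not q) and not q or q and not q or r   — distribution
= not q and not q or q and not q or r   — distribution
= not q or r   — distribution

not q or r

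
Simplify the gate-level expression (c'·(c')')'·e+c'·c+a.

e+a

(c'·(c')')'·e+c'·c+a
= (c'·(c')')'·e+a
= (c+c')·e+a
= e+a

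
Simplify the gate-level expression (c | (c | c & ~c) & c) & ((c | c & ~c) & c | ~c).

c

(c | (c | c & ~c) & c) & ((c | c & ~c) & c | ~c)
= (c | c & ~c) & c | c & ~c   — distribution
= c & c | c & ~c   — complement / identity
= c   — distribution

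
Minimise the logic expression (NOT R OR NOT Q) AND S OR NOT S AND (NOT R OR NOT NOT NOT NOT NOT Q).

NOT R OR NOT Q

(NOT R OR NOT Q) AND S OR NOT S AND (NOT R OR NOT NOT NOT NOT NOT Q)
= (NOT R OR NOT Q) AND S OR NOT S AND (NOT R OR NOT NOT NOT Q)   [double negation]
= (NOT R OR NOT Q) AND S OR NOT S AND (NOT R OR NOT Q)   [double negation]
= NOT R OR NOT Q   [distribution]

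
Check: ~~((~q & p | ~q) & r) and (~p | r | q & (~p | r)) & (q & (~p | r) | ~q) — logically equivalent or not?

E1: ~~((~q & p | ~q) & r)
    = ~~(~q & r)
    = ~q & r
E2: (~p | r | q & (~p | r)) & (q & (~p | r) | ~q)
    = q & (~p | r) | (~p | r) & ~q
    = ~p | r
These differ: at p=0, q=1, r=0, E1 = 0 but E2 = 1.

No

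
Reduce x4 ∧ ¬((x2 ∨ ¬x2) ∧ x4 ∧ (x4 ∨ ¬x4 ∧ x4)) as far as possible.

x4 ∧ ¬((x2 ∨ ¬x2) ∧ x4 ∧ (x4 ∨ ¬x4 ∧ x4))
= x4 ∧ ¬(x4 ∧ (x4 ∨ ¬x4 ∧ x4))   [complement / identity]
= x4 ∧ ¬(x4 ∧ x4)   [complement / identity]
= x4 ∧ ¬x4   [idempotence]
= False   [complement]

False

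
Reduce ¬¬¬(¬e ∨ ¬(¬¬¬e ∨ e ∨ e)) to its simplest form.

¬¬¬(¬e ∨ ¬(¬¬¬e ∨ e ∨ e))
= ¬¬¬(¬e ∨ ¬(¬e ∨ e ∨ e))   (double negation)
= ¬¬¬(¬e ∨ ¬(¬e ∨ e))   (idempotence)
= ¬¬(e ∧ (¬e ∨ e))   (De Morgan)
= e ∧ (¬e ∨ e)   (double negation)
= e   (complement / identity)

e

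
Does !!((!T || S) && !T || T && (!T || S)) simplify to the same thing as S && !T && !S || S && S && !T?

No

E1: !!((!T || S) && !T || T && (!T || S))
    = (!T || S) && !T || T && (!T || S)
    = !T || S
E2: S && !T && !S || S && S && !T
    = S && !T
These differ: at S=0, T=0, E1 = 1 but E2 = 0.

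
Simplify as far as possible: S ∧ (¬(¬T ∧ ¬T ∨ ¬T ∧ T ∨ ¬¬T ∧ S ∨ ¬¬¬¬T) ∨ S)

S

S ∧ (¬(¬T ∧ ¬T ∨ ¬T ∧ T ∨ ¬¬T ∧ S ∨ ¬¬¬¬T) ∨ S)
= S ∧ (¬(¬T ∧ ¬T ∨ ¬T ∧ T ∨ ¬¬T ∧ S ∨ ¬¬T) ∨ S)   (double negation)
= S ∧ (¬(¬T ∧ ¬T ∨ ¬T ∧ T ∨ ¬¬T) ∨ S)   (absorption)
= S ∧ (¬(¬T ∨ ¬¬T) ∨ S)   (distribution)
= S ∧ (T ∧ ¬T ∨ S)   (De Morgan)
= S ∧ S   (complement / identity)
= S   (idempotence)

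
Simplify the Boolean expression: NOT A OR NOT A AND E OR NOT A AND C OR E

NOT A OR NOT A AND E OR NOT A AND C OR E
= NOT A OR NOT A AND C OR E   (absorption)
= NOT A OR E   (absorption)

NOT A OR E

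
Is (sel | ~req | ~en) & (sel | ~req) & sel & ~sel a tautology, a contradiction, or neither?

contradiction

(sel | ~req | ~en) & (sel | ~req) & sel & ~sel
= (sel | ~req) & sel & ~sel
= sel & ~sel
= 0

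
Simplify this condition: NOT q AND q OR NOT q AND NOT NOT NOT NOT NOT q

NOT q

NOT q AND q OR NOT q AND NOT NOT NOT NOT NOT q
= NOT q AND q OR NOT q AND NOT NOT NOT q   (double negation)
= NOT q AND q OR NOT q AND NOT q   (double negation)
= NOT q   (distribution)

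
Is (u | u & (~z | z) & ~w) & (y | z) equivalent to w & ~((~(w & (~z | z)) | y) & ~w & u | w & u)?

No

E1: (u | u & (~z | z) & ~w) & (y | z)
    = (u | u & ~w) & (y | z)   (complement / identity)
    = u & (y | z)   (absorption)
E2: w & ~((~(w & (~z | z)) | y) & ~w & u | w & u)
    = w & ~((~w | y) & ~w & u | w & u)   (complement / identity)
    = w & ~(~w & u | w & u)   (absorption)
    = w & ~u   (distribution)
These differ: at u=0, w=1, y=1, z=0, E1 = 0 but E2 = 1.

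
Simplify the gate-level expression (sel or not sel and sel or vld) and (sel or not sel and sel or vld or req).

sel or vld

(sel or not sel and sel or vld) and (sel or not sel and sel or vld or req)
= sel or not sel and sel or vld   [absorption]
= sel or vld   [complement / identity]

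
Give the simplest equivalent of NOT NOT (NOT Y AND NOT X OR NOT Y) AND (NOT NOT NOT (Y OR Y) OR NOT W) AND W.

NOT NOT (NOT Y AND NOT X OR NOT Y) AND (NOT NOT NOT (Y OR Y) OR NOT W) AND W
= NOT NOT (NOT Y AND NOT X OR NOT Y) AND (NOT NOT NOT Y OR NOT W) AND W   [idempotence]
= NOT NOT NOT Y AND (NOT NOT NOT Y OR NOT W) AND W   [absorption]
= NOT NOT NOT Y AND W   [absorption]
= NOT Y AND W   [double negation]

NOT Y AND W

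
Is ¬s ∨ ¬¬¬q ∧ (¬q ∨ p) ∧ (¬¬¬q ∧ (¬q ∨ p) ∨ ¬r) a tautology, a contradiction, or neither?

neither

¬s ∨ ¬¬¬q ∧ (¬q ∨ p) ∧ (¬¬¬q ∧ (¬q ∨ p) ∨ ¬r)
= ¬s ∨ ¬¬¬q ∧ (¬q ∨ p)   — absorption
= ¬s ∨ ¬q ∧ (¬q ∨ p)   — double negation
= ¬s ∨ ¬q   — absorption
This depends on q, s, so it is not a constant.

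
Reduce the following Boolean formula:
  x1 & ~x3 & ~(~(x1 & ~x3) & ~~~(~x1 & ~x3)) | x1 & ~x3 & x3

x1 & ~x3 & ~(~(x1 & ~x3) & ~~~(~x1 & ~x3)) | x1 & ~x3 & x3
= x1 & ~x3 & (x1 & ~x3 | ~~(~x1 & ~x3)) | x1 & ~x3 & x3   [De Morgan]
= x1 & ~x3 & (x1 & ~x3 | ~x1 & ~x3) | x1 & ~x3 & x3   [double negation]
= x1 & ~x3 & ~x3 | x1 & ~x3 & x3   [distribution]
= x1 & ~x3   [distribution]

x1 & ~x3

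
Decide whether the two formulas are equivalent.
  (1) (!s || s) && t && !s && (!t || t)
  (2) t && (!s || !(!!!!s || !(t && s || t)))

E1: (!s || s) && t && !s && (!t || t)
    = (!s || s) && t && !s   [complement / identity]
    = t && !s   [complement / identity]
E2: t && (!s || !(!!!!s || !(t && s || t)))
    = t && (!s || !!!s && (t && s || t))   [De Morgan]
    = t && (!s || !s && (t && s || t))   [double negation]
    = t && (!s || !s && t)   [absorption]
    = t && !s   [absorption]
Both reduce to t && !s, so they are equivalent.

Yes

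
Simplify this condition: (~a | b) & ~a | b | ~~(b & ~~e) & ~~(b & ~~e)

~a | b

(~a | b) & ~a | b | ~~(b & ~~e) & ~~(b & ~~e)
= (~a | b) & ~a | b | ~~(b & ~~e)   — idempotence
= (~a | b) & ~a | b | ~~(b & e)   — double negation
= ~a | b | ~~(b & e)   — absorption
= ~a | b | b & e   — double negation
= ~a | b   — absorption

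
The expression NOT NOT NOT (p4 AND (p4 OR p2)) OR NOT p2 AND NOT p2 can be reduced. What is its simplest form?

NOT NOT NOT (p4 AND (p4 OR p2)) OR NOT p2 AND NOT p2
= NOT NOT NOT (p4 AND (p4 OR p2)) OR NOT p2   (idempotence)
= NOT NOT NOT p4 OR NOT p2   (absorption)
= NOT p4 OR NOT p2   (double negation)

NOT p4 OR NOT p2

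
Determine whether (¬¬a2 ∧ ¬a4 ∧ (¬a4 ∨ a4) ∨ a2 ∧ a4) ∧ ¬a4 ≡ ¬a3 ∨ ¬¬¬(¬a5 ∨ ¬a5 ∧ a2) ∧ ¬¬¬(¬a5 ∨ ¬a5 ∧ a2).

E1: (¬¬a2 ∧ ¬a4 ∧ (¬a4 ∨ a4) ∨ a2 ∧ a4) ∧ ¬a4
    = (a2 ∧ ¬a4 ∧ (¬a4 ∨ a4) ∨ a2 ∧ a4) ∧ ¬a4   [double negation]
    = (a2 ∧ ¬a4 ∨ a2 ∧ a4) ∧ ¬a4   [complement / identity]
    = a2 ∧ ¬a4   [distribution]
E2: ¬a3 ∨ ¬¬¬(¬a5 ∨ ¬a5 ∧ a2) ∧ ¬¬¬(¬a5 ∨ ¬a5 ∧ a2)
    = ¬a3 ∨ ¬¬¬(¬a5 ∨ ¬a5 ∧ a2)   [idempotence]
    = ¬a3 ∨ ¬¬¬¬a5   [absorption]
    = ¬a3 ∨ ¬¬a5   [double negation]
    = ¬a3 ∨ a5   [double negation]
These differ: at a2=0, a3=0, a4=1, a5=1, E1 = 0 but E2 = 1.

No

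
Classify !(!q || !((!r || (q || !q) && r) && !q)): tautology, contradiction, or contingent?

contradiction

!(!q || !((!r || (q || !q) && r) && !q))
= !(!q || !((!r || r) && !q))
= !(!q || !!q)
= q && !q
= false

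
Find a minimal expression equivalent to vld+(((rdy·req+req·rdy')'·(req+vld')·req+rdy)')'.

vld+rdy

vld+(((rdy·req+req·rdy')'·(req+vld')·req+rdy)')'
= vld+(((rdy·req+req·rdy')'·req+rdy)')'   — absorption
= vld+((req'·req+rdy)')'   — distribution
= vld+(rdy')'   — complement / identity
= vld+rdy   — double negation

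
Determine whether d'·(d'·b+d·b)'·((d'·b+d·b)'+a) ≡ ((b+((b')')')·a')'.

E1: d'·(d'·b+d·b)'·((d'·b+d·b)'+a)
    = d'·(d'·b+d·b)'   [absorption]
    = d'·b'   [distribution]
E2: ((b+((b')')')·a')'
    = ((b+b')·a')'   [double negation]
    = (a')'   [complement / identity]
    = a   [double negation]
These differ: at a=1, b=1, d=1, E1 = 0 but E2 = 1.

No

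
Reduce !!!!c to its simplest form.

c

!!!!c
= !!c   (double negation)
= c   (double negation)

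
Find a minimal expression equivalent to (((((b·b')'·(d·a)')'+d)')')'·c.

(((((b·b')'·(d·a)')'+d)')')'·c
= (((b·b'+d·a+d)')')'·c
= (b·b'+d·a+d)'·c
= (d·a+d)'·c
= d'·c

d'·c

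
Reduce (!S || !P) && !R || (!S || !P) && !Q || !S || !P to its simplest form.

!S || !P

(!S || !P) && !R || (!S || !P) && !Q || !S || !P
= (!S || !P) && !R || !S || !P   (absorption)
= !S || !P   (absorption)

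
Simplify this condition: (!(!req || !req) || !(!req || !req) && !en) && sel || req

(!(!req || !req) || !(!req || !req) && !en) && sel || req
= !(!req || !req) && sel || req   [absorption]
= req && req && sel || req   [De Morgan]
= req && sel || req   [idempotence]
= req   [absorption]

req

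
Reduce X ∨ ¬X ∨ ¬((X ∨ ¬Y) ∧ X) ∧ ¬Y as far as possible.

True

X ∨ ¬X ∨ ¬((X ∨ ¬Y) ∧ X) ∧ ¬Y
= X ∨ ¬X ∨ ¬X ∧ ¬Y   [absorption]
= X ∨ ¬X   [absorption]
= True   [complement]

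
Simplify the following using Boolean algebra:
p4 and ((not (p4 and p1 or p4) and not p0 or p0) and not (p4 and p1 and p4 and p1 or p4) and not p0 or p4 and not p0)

p4 and ((not (p4 and p1 or p4) and not p0 or p0) and not (p4 and p1 and p4 and p1 or p4) and not p0 or p4 and not p0)
= p4 and ((not (p4 and p1 or p4) and not p0 or p0) and not (p4 and p1 or p4) and not p0 or p4 and not p0)   (idempotence)
= p4 and (not (p4 and p1 or p4) and not p0 or p4 and not p0)   (absorption)
= p4 and (not p4 and not p0 or p4 and not p0)   (absorption)
= p4 and not p0   (distribution)

p4 and not p0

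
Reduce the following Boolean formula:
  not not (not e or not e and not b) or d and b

not not (not e or not e and not b) or d and b
= not not not e or d and b   — absorption
= not e or d and b   — double negation

not e or d and b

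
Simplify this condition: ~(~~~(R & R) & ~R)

R

~(~~~(R & R) & ~R)
= ~(~(R & R) & ~R)   — double negation
= ~(~R & ~R)   — idempotence
= ~~R   — idempotence
= R   — double negation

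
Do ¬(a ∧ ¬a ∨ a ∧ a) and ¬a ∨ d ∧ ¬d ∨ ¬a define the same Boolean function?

E1: ¬(a ∧ ¬a ∨ a ∧ a)
    = ¬a   [distribution]
E2: ¬a ∨ d ∧ ¬d ∨ ¬a
    = ¬a ∨ ¬a   [complement / identity]
    = ¬a   [idempotence]
Both reduce to ¬a, so they are equivalent.

Yes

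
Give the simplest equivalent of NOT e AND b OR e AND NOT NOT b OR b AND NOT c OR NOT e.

b OR NOT e

NOT e AND b OR e AND NOT NOT b OR b AND NOT c OR NOT e
= NOT e AND b OR e AND b OR b AND NOT c OR NOT e   (double negation)
= b OR b AND NOT c OR NOT e   (distribution)
= b OR NOT e   (absorption)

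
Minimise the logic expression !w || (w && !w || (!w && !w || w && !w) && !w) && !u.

!w

!w || (w && !w || (!w && !w || w && !w) && !w) && !u
= !w || (w && !w || !w && !w) && !u   (distribution)
= !w || !w && !u   (distribution)
= !w   (absorption)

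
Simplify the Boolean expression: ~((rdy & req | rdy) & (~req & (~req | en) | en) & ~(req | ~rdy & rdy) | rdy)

~rdy

~((rdy & req | rdy) & (~req & (~req | en) | en) & ~(req | ~rdy & rdy) | rdy)
= ~((rdy & req | rdy) & (~req & (~req | en) | en) & ~req | rdy)
= ~((rdy & req | rdy) & (~req | en) & ~req | rdy)
= ~((rdy & req | rdy) & ~req | rdy)
= ~(rdy & ~req | rdy)
= ~rdy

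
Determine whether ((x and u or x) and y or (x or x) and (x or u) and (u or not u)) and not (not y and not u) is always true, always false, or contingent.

((x and u or x) and y or (x or x) and (x or u) and (u or not u)) and not (not y and not u)
= ((x and u or x) and y or (x or x) and (x or u)) and not (not y and not u)   (complement / identity)
= ((x and u or x) and y or x and u or x) and not (not y and not u)   (distribution)
= (x and u or x) and not (not y and not u)   (absorption)
= (x and u or x) and (y or u)   (De Morgan)
= x and (y or u)   (absorption)
This depends on u, x, y, so it is not a constant.

contingent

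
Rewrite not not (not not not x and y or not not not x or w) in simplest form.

not not (not not not x and y or not not not x or w)
= not not (not not not x or w)   — absorption
= not not not x or w   — double negation
= not x or w   — double negation

not x or w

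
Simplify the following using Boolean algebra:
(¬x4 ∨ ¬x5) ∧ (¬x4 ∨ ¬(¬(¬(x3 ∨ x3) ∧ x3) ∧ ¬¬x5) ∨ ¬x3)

(¬x4 ∨ ¬x5) ∧ (¬x4 ∨ ¬(¬(¬(x3 ∨ x3) ∧ x3) ∧ ¬¬x5) ∨ ¬x3)
= (¬x4 ∨ ¬x5) ∧ (¬x4 ∨ ¬(¬(¬x3 ∧ x3) ∧ ¬¬x5) ∨ ¬x3)
= (¬x4 ∨ ¬x5) ∧ (¬x4 ∨ ¬x3 ∧ x3 ∨ ¬x5 ∨ ¬x3)
= (¬x4 ∨ ¬x5) ∧ (¬x4 ∨ ¬x5 ∨ ¬x3)
= ¬x4 ∨ ¬x5

¬x4 ∨ ¬x5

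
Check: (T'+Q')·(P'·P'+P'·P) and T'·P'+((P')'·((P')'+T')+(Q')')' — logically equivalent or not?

E1: (T'+Q')·(P'·P'+P'·P)
    = (T'+Q')·P'
E2: T'·P'+((P')'·((P')'+T')+(Q')')'
    = T'·P'+((P')'+(Q')')'
    = T'·P'+P'·Q'
    = (T'+Q')·P'
Both reduce to (T'+Q')·P', so they are equivalent.

Yes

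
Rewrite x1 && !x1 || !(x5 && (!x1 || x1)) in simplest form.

x1 && !x1 || !(x5 && (!x1 || x1))
= !(x5 && (!x1 || x1))   — complement / identity
= !x5   — complement / identity

!x5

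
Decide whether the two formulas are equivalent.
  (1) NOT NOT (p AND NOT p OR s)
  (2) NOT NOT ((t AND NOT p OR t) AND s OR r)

No

E1: NOT NOT (p AND NOT p OR s)
    = NOT NOT s
    = s
E2: NOT NOT ((t AND NOT p OR t) AND s OR r)
    = NOT NOT (t AND s OR r)
    = t AND s OR r
These differ: at p=1, r=0, s=1, t=0, E1 = 1 but E2 = 0.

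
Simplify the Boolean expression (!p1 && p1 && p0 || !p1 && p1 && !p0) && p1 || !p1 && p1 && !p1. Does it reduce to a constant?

(!p1 && p1 && p0 || !p1 && p1 && !p0) && p1 || !p1 && p1 && !p1
= !p1 && p1 && p1 || !p1 && p1 && !p1
= !p1 && p1
= false

false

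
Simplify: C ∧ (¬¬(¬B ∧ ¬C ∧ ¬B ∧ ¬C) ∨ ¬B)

C ∧ (¬¬(¬B ∧ ¬C ∧ ¬B ∧ ¬C) ∨ ¬B)
= C ∧ (¬B ∧ ¬C ∧ ¬B ∧ ¬C ∨ ¬B)   [double negation]
= C ∧ (¬B ∧ ¬C ∨ ¬B)   [idempotence]
= C ∧ ¬B   [absorption]

C ∧ ¬B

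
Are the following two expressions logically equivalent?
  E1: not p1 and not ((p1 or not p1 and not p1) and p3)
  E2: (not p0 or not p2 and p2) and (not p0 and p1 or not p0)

No

E1: not p1 and not ((p1 or not p1 and not p1) and p3)
    = not p1 and not ((p1 or not p1) and p3)   — idempotence
    = not p1 and not p3   — complement / identity
E2: (not p0 or not p2 and p2) and (not p0 and p1 or not p0)
    = not p0 and (not p0 and p1 or not p0)   — complement / identity
    = not p0 and not p0   — absorption
    = not p0   — idempotence
These differ: at p0=0, p1=0, p2=0, p3=1, E1 = 0 but E2 = 1.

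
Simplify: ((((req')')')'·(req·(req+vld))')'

1

((((req')')')'·(req·(req+vld))')'
= ((((req')')')'·req')'   [absorption]
= ((req')')'+req   [De Morgan]
= req'+req   [double negation]
= 1   [complement]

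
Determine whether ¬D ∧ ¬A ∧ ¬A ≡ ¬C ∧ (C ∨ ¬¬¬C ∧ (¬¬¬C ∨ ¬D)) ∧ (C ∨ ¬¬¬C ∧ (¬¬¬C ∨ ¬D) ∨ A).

E1: ¬D ∧ ¬A ∧ ¬A
    = ¬D ∧ ¬A   (idempotence)
E2: ¬C ∧ (C ∨ ¬¬¬C ∧ (¬¬¬C ∨ ¬D)) ∧ (C ∨ ¬¬¬C ∧ (¬¬¬C ∨ ¬D) ∨ A)
    = ¬C ∧ (C ∨ ¬¬¬C ∧ (¬¬¬C ∨ ¬D))   (absorption)
    = ¬C ∧ (C ∨ ¬¬¬C)   (absorption)
    = ¬C ∧ (C ∨ ¬C)   (double negation)
    = ¬C   (complement / identity)
These differ: at A=0, C=0, D=1, E1 = 0 but E2 = 1.

No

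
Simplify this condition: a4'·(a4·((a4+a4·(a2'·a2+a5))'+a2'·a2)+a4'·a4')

a4'·(a4·((a4+a4·(a2'·a2+a5))'+a2'·a2)+a4'·a4')
= a4'·(a4·(a4+a4·(a2'·a2+a5))'+a4'·a4')
= a4'·(a4·(a4+a4·a5)'+a4'·a4')
= a4'·(a4·a4'+a4'·a4')
= a4'·a4'
= a4'

a4'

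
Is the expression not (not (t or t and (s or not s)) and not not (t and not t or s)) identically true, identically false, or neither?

not (not (t or t and (s or not s)) and not not (t and not t or s))
= not (not (t or t) and not not (t and not t or s))   — complement / identity
= not (not t and not not (t and not t or s))   — idempotence
= not (not t and not not s)   — complement / identity
= t or not s   — De Morgan
This depends on s, t, so it is not a constant.

neither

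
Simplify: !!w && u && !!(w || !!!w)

!!w && u && !!(w || !!!w)
= !!w && u && (w || !!!w)   — double negation
= !!w && u && (w || !w)   — double negation
= !!w && u   — complement / identity
= w && u   — double negation

w && u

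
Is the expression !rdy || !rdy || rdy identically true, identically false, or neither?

identically true

!rdy || !rdy || rdy
= !rdy || rdy
= true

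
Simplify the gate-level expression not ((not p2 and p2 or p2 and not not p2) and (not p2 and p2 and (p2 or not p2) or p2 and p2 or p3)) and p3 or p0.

not ((not p2 and p2 or p2 and not not p2) and (not p2 and p2 and (p2 or not p2) or p2 and p2 or p3)) and p3 or p0
= not ((not p2 and p2 or p2 and p2) and (not p2 and p2 and (p2 or not p2) or p2 and p2 or p3)) and p3 or p0   (double negation)
= not ((not p2 and p2 or p2 and p2) and (not p2 and p2 or p2 and p2 or p3)) and p3 or p0   (complement / identity)
= not (not p2 and p2 or p2 and p2) and p3 or p0   (absorption)
= not p2 and p3 or p0   (distribution)

not p2 and p3 or p0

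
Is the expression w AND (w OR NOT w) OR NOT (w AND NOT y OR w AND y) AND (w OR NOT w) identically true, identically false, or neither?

identically true

w AND (w OR NOT w) OR NOT (w AND NOT y OR w AND y) AND (w OR NOT w)
= w AND (w OR NOT w) OR NOT w AND (w OR NOT w)   — distribution
= w OR NOT w   — distribution
= TRUE   — complement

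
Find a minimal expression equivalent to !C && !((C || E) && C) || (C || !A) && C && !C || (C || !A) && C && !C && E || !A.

!C && !((C || E) && C) || (C || !A) && C && !C || (C || !A) && C && !C && E || !A
= !C && !((C || E) && C) || (C || !A) && C && !C || !A   (absorption)
= !C && !((C || E) && C) || C && !C || !A   (absorption)
= !C && !C || C && !C || !A   (absorption)
= !C || !A   (distribution)

!C || !A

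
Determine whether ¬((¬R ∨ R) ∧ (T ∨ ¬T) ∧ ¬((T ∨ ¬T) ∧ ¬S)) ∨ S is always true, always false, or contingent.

¬((¬R ∨ R) ∧ (T ∨ ¬T) ∧ ¬((T ∨ ¬T) ∧ ¬S)) ∨ S
= ¬((¬R ∨ R) ∧ ¬((T ∨ ¬T) ∧ ¬S)) ∨ S
= ¬¬((T ∨ ¬T) ∧ ¬S) ∨ S
= (T ∨ ¬T) ∧ ¬S ∨ S
= ¬S ∨ S
= True

always true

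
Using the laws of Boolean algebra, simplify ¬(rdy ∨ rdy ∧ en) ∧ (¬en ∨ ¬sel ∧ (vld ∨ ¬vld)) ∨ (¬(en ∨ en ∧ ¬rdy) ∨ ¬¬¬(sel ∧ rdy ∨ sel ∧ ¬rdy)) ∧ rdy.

¬(rdy ∨ rdy ∧ en) ∧ (¬en ∨ ¬sel ∧ (vld ∨ ¬vld)) ∨ (¬(en ∨ en ∧ ¬rdy) ∨ ¬¬¬(sel ∧ rdy ∨ sel ∧ ¬rdy)) ∧ rdy
= ¬(rdy ∨ rdy ∧ en) ∧ (¬en ∨ ¬sel ∧ (vld ∨ ¬vld)) ∨ (¬(en ∨ en ∧ ¬rdy) ∨ ¬(sel ∧ rdy ∨ sel ∧ ¬rdy)) ∧ rdy
= ¬(rdy ∨ rdy ∧ en) ∧ (¬en ∨ ¬sel) ∨ (¬(en ∨ en ∧ ¬rdy) ∨ ¬(sel ∧ rdy ∨ sel ∧ ¬rdy)) ∧ rdy
= ¬rdy ∧ (¬en ∨ ¬sel) ∨ (¬(en ∨ en ∧ ¬rdy) ∨ ¬(sel ∧ rdy ∨ sel ∧ ¬rdy)) ∧ rdy
= ¬rdy ∧ (¬en ∨ ¬sel) ∨ (¬(en ∨ en ∧ ¬rdy) ∨ ¬sel) ∧ rdy
= ¬rdy ∧ (¬en ∨ ¬sel) ∨ (¬en ∨ ¬sel) ∧ rdy
= ¬en ∨ ¬sel

¬en ∨ ¬sel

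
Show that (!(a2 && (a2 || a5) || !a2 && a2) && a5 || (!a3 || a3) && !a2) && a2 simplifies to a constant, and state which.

false

(!(a2 && (a2 || a5) || !a2 && a2) && a5 || (!a3 || a3) && !a2) && a2
= (!(a2 && (a2 || a5) || !a2 && a2) && a5 || !a2) && a2
= (!(a2 || !a2 && a2) && a5 || !a2) && a2
= (!a2 && a5 || !a2) && a2
= !a2 && a2
= false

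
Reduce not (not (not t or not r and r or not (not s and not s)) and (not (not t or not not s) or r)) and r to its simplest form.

(not t or s) and r

not (not (not t or not r and r or not (not s and not s)) and (not (not t or not not s) or r)) and r
= not (not (not t or not (not s and not s)) and (not (not t or not not s) or r)) and r   — complement / identity
= not (not (not t or not not s) and (not (not t or not not s) or r)) and r   — idempotence
= not not (not t or not not s) and r   — absorption
= (not t or not not s) and r   — double negation
= (not t or s) and r   — double negation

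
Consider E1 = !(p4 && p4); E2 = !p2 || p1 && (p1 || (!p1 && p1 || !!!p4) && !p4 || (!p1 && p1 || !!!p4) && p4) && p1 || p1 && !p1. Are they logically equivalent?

No

E1: !(p4 && p4)
    = !p4   — idempotence
E2: !p2 || p1 && (p1 || (!p1 && p1 || !!!p4) && !p4 || (!p1 && p1 || !!!p4) && p4) && p1 || p1 && !p1
    = !p2 || p1 && (p1 || !p1 && p1 || !!!p4) && p1 || p1 && !p1   — distribution
    = !p2 || p1 && (p1 || !!!p4) && p1 || p1 && !p1   — complement / identity
    = !p2 || p1 && (p1 || !p4) && p1 || p1 && !p1   — double negation
    = !p2 || p1 && p1 || p1 && !p1   — absorption
    = !p2 || p1   — distribution
These differ: at p1=0, p2=0, p4=1, E1 = 0 but E2 = 1.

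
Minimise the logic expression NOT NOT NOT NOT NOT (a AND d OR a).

NOT NOT NOT NOT NOT (a AND d OR a)
= NOT NOT NOT NOT NOT a   — absorption
= NOT NOT NOT a   — double negation
= NOT a   — double negation

NOT a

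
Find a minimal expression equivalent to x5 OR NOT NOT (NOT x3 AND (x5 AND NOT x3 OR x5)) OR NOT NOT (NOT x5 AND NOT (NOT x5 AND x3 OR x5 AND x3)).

x5 OR NOT NOT (NOT x3 AND (x5 AND NOT x3 OR x5)) OR NOT NOT (NOT x5 AND NOT (NOT x5 AND x3 OR x5 AND x3))
= x5 OR NOT NOT (NOT x3 AND x5) OR NOT NOT (NOT x5 AND NOT (NOT x5 AND x3 OR x5 AND x3))   (absorption)
= x5 OR NOT NOT (NOT x3 AND x5) OR NOT NOT (NOT x5 AND NOT x3)   (distribution)
= x5 OR NOT x3 AND x5 OR NOT NOT (NOT x5 AND NOT x3)   (double negation)
= x5 OR NOT x3 AND x5 OR NOT x5 AND NOT x3   (double negation)
= x5 OR NOT x3   (distribution)

x5 OR NOT x3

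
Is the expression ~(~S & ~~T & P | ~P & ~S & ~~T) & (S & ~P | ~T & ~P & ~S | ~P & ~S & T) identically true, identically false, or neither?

neither

~(~S & ~~T & P | ~P & ~S & ~~T) & (S & ~P | ~T & ~P & ~S | ~P & ~S & T)
= ~(~S & ~~T & P | ~P & ~S & ~~T) & (S & ~P | ~P & ~S)   — distribution
= ~(~S & ~~T & P | ~P & ~S & ~~T) & ~P   — distribution
= ~(~S & ~~T) & ~P   — distribution
= (S | ~T) & ~P   — De Morgan
This depends on P, S, T, so it is not a constant.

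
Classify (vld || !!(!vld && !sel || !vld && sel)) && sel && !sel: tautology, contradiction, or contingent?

(vld || !!(!vld && !sel || !vld && sel)) && sel && !sel
= (vld || !!!vld) && sel && !sel   [distribution]
= (vld || !vld) && sel && !sel   [double negation]
= sel && !sel   [complement / identity]
= false   [complement]

contradiction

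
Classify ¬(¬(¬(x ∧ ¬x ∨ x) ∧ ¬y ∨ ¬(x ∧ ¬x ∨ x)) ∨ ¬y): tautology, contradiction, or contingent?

¬(¬(¬(x ∧ ¬x ∨ x) ∧ ¬y ∨ ¬(x ∧ ¬x ∨ x)) ∨ ¬y)
= ¬(¬¬(x ∧ ¬x ∨ x) ∨ ¬y)   (absorption)
= ¬(x ∧ ¬x ∨ x) ∧ y   (De Morgan)
= ¬x ∧ y   (complement / identity)
This depends on x, y, so it is not a constant.

contingent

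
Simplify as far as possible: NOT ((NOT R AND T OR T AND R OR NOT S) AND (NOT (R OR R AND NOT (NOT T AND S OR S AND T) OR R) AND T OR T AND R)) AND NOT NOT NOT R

NOT ((NOT R AND T OR T AND R OR NOT S) AND (NOT (R OR R AND NOT (NOT T AND S OR S AND T) OR R) AND T OR T AND R)) AND NOT NOT NOT R
= NOT ((NOT R AND T OR T AND R OR NOT S) AND (NOT (R OR R AND NOT S OR R) AND T OR T AND R)) AND NOT NOT NOT R   — distribution
= NOT ((NOT R AND T OR T AND R OR NOT S) AND (NOT (R OR R) AND T OR T AND R)) AND NOT NOT NOT R   — absorption
= NOT ((NOT R AND T OR T AND R OR NOT S) AND (NOT R AND T OR T AND R)) AND NOT NOT NOT R   — idempotence
= NOT (NOT R AND T OR T AND R) AND NOT NOT NOT R   — absorption
= NOT (NOT R AND T OR T AND R) AND NOT R   — double negation
= NOT T AND NOT R   — distribution

NOT T AND NOT R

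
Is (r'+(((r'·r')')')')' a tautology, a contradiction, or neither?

contradiction

(r'+(((r'·r')')')')'
= (r'+(((r')')')')'   [idempotence]
= r·((r')')'   [De Morgan]
= r·r'   [double negation]
= 0   [complement]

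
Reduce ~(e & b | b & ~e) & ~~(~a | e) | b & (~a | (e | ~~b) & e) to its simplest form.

~a | e

~(e & b | b & ~e) & ~~(~a | e) | b & (~a | (e | ~~b) & e)
= ~(e & b | b & ~e) & (~a | e) | b & (~a | (e | ~~b) & e)   [double negation]
= ~(e & b | b & ~e) & (~a | e) | b & (~a | (e | b) & e)   [double negation]
= ~(e & b | b & ~e) & (~a | e) | b & (~a | e)   [absorption]
= ~b & (~a | e) | b & (~a | e)   [distribution]
= ~a | e   [distribution]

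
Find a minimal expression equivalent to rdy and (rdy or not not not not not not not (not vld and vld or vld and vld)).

rdy

rdy and (rdy or not not not not not not not (not vld and vld or vld and vld))
= rdy and (rdy or not not not not not (not vld and vld or vld and vld))   (double negation)
= rdy and (rdy or not not not (not vld and vld or vld and vld))   (double negation)
= rdy and (rdy or not not not vld)   (distribution)
= rdy and (rdy or not vld)   (double negation)
= rdy   (absorption)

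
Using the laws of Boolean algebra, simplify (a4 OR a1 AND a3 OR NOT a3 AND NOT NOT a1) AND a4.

a4

(a4 OR a1 AND a3 OR NOT a3 AND NOT NOT a1) AND a4
= (a4 OR a1 AND a3 OR NOT a3 AND a1) AND a4
= (a4 OR a1) AND a4
= a4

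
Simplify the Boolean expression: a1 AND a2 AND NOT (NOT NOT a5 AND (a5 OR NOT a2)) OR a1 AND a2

a1 AND a2 AND NOT (NOT NOT a5 AND (a5 OR NOT a2)) OR a1 AND a2
= a1 AND a2 AND NOT (a5 AND (a5 OR NOT a2)) OR a1 AND a2   (double negation)
= a1 AND a2 AND NOT a5 OR a1 AND a2   (absorption)
= a1 AND a2   (absorption)

a1 AND a2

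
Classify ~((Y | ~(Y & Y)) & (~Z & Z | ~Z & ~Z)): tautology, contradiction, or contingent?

~((Y | ~(Y & Y)) & (~Z & Z | ~Z & ~Z))
= ~((Y | ~Y) & (~Z & Z | ~Z & ~Z))   — idempotence
= ~(~Z & Z | ~Z & ~Z)   — complement / identity
= ~~Z   — distribution
= Z   — double negation
This depends on Z, so it is not a constant.

contingent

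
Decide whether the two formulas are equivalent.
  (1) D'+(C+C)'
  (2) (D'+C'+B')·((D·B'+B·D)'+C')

E1: D'+(C+C)'
    = D'+C'   — idempotence
E2: (D'+C'+B')·((D·B'+B·D)'+C')
    = (D'+C'+B')·(D'+C')   — distribution
    = D'+C'   — absorption
Both reduce to D'+C', so they are equivalent.

Yes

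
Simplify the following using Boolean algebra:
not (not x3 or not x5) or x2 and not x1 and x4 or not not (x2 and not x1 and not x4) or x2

not (not x3 or not x5) or x2 and not x1 and x4 or not not (x2 and not x1 and not x4) or x2
= not (not x3 or not x5) or x2 and not x1 and x4 or x2 and not x1 and not x4 or x2   [double negation]
= not (not x3 or not x5) or x2 and not x1 or x2   [distribution]
= x3 and x5 or x2 and not x1 or x2   [De Morgan]
= x3 and x5 or x2   [absorption]

x3 and x5 or x2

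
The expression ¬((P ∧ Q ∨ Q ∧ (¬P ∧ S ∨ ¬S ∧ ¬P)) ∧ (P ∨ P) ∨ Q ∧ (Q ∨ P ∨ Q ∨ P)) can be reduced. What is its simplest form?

¬Q

¬((P ∧ Q ∨ Q ∧ (¬P ∧ S ∨ ¬S ∧ ¬P)) ∧ (P ∨ P) ∨ Q ∧ (Q ∨ P ∨ Q ∨ P))
= ¬((P ∧ Q ∨ Q ∧ ¬P) ∧ (P ∨ P) ∨ Q ∧ (Q ∨ P ∨ Q ∨ P))
= ¬((P ∧ Q ∨ Q ∧ ¬P) ∧ P ∨ Q ∧ (Q ∨ P ∨ Q ∨ P))
= ¬((P ∧ Q ∨ Q ∧ ¬P) ∧ P ∨ Q ∧ (Q ∨ P))
= ¬(Q ∧ P ∨ Q ∧ (Q ∨ P))
= ¬(Q ∧ P ∨ Q)
= ¬Q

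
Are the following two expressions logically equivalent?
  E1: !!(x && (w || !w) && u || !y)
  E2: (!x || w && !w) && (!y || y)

E1: !!(x && (w || !w) && u || !y)
    = x && (w || !w) && u || !y   — double negation
    = x && u || !y   — complement / identity
E2: (!x || w && !w) && (!y || y)
    = !x && (!y || y)   — complement / identity
    = !x   — complement / identity
These differ: at u=0, w=0, x=1, y=0, E1 = 1 but E2 = 0.

No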